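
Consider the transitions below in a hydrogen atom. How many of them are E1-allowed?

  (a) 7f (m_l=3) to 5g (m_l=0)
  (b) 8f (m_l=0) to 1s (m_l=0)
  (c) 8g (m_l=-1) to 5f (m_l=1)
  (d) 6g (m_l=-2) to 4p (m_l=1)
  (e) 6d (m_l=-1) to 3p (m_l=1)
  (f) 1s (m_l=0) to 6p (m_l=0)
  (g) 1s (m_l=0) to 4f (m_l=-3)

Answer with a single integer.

1

(a) forbidden — Δm_l = -3 (E1 requires Δm_l = 0, ±1)
(b) forbidden — Δl = -3 (E1 requires Δl = ±1)
(c) forbidden — Δm_l = +2 (E1 requires Δm_l = 0, ±1)
(d) forbidden — Δl = -3 (E1 requires Δl = ±1); Δm_l = +3 (E1 requires Δm_l = 0, ±1)
(e) forbidden — Δm_l = +2 (E1 requires Δm_l = 0, ±1)
(f) allowed
(g) forbidden — Δl = +3 (E1 requires Δl = ±1); Δm_l = -3 (E1 requires Δm_l = 0, ±1)
Total allowed: 1 of 7.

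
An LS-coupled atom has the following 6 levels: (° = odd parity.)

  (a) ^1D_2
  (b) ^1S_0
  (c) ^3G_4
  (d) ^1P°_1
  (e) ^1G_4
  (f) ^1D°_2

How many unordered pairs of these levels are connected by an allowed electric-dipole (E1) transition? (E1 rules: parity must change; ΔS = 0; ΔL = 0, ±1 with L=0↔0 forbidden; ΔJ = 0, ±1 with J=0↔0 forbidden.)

3

(a)–(b): forbidden (parity, ΔL, ΔJ).
(a)–(c): forbidden (parity, ΔS, ΔL, ΔJ).
(a)–(d): allowed.
(a)–(e): forbidden (parity, ΔL, ΔJ).
(a)–(f): allowed.
(b)–(c): forbidden (parity, ΔS, ΔL, ΔJ).
(b)–(d): allowed.
(b)–(e): forbidden (parity, ΔL, ΔJ).
(b)–(f): forbidden (ΔL, ΔJ).
(c)–(d): forbidden (ΔS, ΔL, ΔJ).
(c)–(e): forbidden (parity, ΔS).
(c)–(f): forbidden (ΔS, ΔL, ΔJ).
(d)–(e): forbidden (ΔL, ΔJ).
(d)–(f): forbidden (parity).
(e)–(f): forbidden (ΔL, ΔJ).
Allowed pairs: 3 of 15.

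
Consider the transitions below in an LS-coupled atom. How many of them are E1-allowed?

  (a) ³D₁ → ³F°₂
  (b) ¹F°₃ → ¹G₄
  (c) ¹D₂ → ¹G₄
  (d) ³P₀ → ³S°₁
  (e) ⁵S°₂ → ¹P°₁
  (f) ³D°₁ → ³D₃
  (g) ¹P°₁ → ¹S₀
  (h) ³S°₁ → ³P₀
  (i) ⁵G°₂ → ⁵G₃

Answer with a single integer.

6

(a) allowed
(b) allowed
(c) forbidden (parity, ΔL, ΔJ fail)
(d) allowed
(e) forbidden (parity, ΔS fail)
(f) forbidden (ΔJ fails)
(g) allowed
(h) allowed
(i) allowed
Total allowed: 6 of 9.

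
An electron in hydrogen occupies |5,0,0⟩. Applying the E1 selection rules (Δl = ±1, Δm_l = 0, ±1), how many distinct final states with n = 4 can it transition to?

E1 requires Δl = ±1, so l_f ∈ {-1, 1}; with 0 ≤ l_f ≤ n_f−1 = 3, the allowed l_f values are {1}.
For l_f = 1: m_f ∈ {m_i−1, m_i, m_i+1} ∩ [−1, 1] = {-1, 0, 1} → 3 states.
Total: 3.

3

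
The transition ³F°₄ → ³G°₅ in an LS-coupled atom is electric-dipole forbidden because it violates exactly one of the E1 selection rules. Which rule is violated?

Initial level: S=1, L=3, J=4, parity odd. Final level: S=1, L=4, J=5, parity odd.
Parity must change: odd → odd — violated.
ΔS = 0: S: 1 → 1 — satisfied.
ΔJ = 0, ±1 (not J=0↔0): J: 4 → 5, ΔJ = +1 — satisfied.
ΔL = 0, ±1 (not L=0↔0): L: 3 → 4, ΔL = +1 — satisfied.

parity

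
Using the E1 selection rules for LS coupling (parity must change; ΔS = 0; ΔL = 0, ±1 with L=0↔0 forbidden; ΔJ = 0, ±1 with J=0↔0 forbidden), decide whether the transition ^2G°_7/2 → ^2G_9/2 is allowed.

Reading off the term symbols: S 1/2→1/2, L 4→4, J 7/2→9/2, parity odd→even.
ΔJ = 0, ±1 (not J=0↔0): J: 7/2 → 9/2, ΔJ = +1 — satisfied.
ΔL = 0, ±1 (not L=0↔0): L: 4 → 4, ΔL = +0 — satisfied.
ΔS = 0: S: 1/2 → 1/2 — satisfied.
Parity must change: odd → even — satisfied.
All four E1 rules are satisfied.

allowed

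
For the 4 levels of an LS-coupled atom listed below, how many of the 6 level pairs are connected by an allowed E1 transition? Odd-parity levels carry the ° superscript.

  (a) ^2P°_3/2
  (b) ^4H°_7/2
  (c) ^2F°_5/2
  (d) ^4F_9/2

0

(a)–(b): forbidden (parity, ΔS, ΔL, ΔJ).
(a)–(c): forbidden (parity, ΔL).
(a)–(d): forbidden (ΔS, ΔL, ΔJ).
(b)–(c): forbidden (parity, ΔS, ΔL).
(b)–(d): forbidden (ΔL).
(c)–(d): forbidden (ΔS, ΔJ).
Allowed pairs: 0 of 6.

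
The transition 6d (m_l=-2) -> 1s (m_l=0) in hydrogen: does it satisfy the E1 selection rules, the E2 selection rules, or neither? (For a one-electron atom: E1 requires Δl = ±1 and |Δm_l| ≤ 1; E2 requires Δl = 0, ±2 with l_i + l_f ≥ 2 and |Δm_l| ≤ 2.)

Δl = 0 − 2 = -2; l_i + l_f = 2.
Δm_l = +2.
E1 (Δl = ±1, |Δm_l| ≤ 1): not satisfied.
E2 (Δl = 0,±2, l_i+l_f ≥ 2, |Δm_l| ≤ 2): satisfied.

E2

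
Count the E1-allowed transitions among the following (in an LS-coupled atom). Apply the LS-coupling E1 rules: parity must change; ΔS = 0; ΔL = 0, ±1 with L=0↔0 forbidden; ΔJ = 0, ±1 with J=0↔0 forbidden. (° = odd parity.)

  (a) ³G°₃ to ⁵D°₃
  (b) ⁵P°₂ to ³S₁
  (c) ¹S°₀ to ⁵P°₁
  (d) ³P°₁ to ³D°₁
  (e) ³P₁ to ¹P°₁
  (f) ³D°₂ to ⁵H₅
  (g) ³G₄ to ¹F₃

0

(a) forbidden (parity, ΔS, ΔL fail)
(b) forbidden (ΔS fails)
(c) forbidden (parity, ΔS fail)
(d) forbidden (parity fails)
(e) forbidden (ΔS fails)
(f) forbidden (ΔS, ΔL, ΔJ fail)
(g) forbidden (parity, ΔS fail)
Total allowed: 0 of 7.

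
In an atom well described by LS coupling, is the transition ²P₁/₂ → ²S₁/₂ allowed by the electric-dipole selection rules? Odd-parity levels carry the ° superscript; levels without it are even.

Initial level: S=1/2, L=1, J=1/2, parity even. Final level: S=1/2, L=0, J=1/2, parity even.
Parity must change: even → even — fails.
ΔS = 0: S: 1/2 → 1/2 — passes.
ΔL = 0, ±1 (not L=0↔0): L: 1 → 0, ΔL = -1 — passes.
ΔJ = 0, ±1 (not J=0↔0): J: 1/2 → 1/2, ΔJ = +0 — passes.
Rule(s) violated: parity.

forbidden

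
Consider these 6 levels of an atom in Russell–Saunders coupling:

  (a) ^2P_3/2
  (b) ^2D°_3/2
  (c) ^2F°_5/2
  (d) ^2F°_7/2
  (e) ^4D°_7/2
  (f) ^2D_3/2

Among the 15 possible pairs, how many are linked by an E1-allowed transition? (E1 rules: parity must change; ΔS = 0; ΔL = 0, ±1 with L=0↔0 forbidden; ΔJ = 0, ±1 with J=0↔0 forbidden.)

3

(a)–(b): allowed.
(a)–(c): forbidden (ΔL).
(a)–(d): forbidden (ΔL, ΔJ).
(a)–(e): forbidden (ΔS, ΔJ).
(a)–(f): forbidden (parity).
(b)–(c): forbidden (parity).
(b)–(d): forbidden (parity, ΔJ).
(b)–(e): forbidden (parity, ΔS, ΔJ).
(b)–(f): allowed.
(c)–(d): forbidden (parity).
(c)–(e): forbidden (parity, ΔS).
(c)–(f): allowed.
(d)–(e): forbidden (parity, ΔS).
(d)–(f): forbidden (ΔJ).
(e)–(f): forbidden (ΔS, ΔJ).
Allowed pairs: 3 of 15.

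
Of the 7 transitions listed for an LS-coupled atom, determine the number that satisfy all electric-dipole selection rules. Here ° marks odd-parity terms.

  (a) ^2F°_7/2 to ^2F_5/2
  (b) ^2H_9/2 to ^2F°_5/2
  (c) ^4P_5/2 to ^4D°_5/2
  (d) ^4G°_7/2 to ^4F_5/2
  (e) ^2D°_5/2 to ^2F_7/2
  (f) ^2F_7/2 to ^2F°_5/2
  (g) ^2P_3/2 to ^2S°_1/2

6

(a) allowed
(b) forbidden (ΔL, ΔJ fail)
(c) allowed
(d) allowed
(e) allowed
(f) allowed
(g) allowed
Total allowed: 6 of 7.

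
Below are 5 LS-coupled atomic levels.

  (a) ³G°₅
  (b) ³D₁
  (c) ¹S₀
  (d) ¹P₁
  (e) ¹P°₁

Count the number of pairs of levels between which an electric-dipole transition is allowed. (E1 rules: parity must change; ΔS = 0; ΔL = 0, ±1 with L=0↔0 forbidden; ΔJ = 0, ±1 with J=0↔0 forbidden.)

(a)–(b): forbidden (ΔL, ΔJ).
(a)–(c): forbidden (ΔS, ΔL, ΔJ).
(a)–(d): forbidden (ΔS, ΔL, ΔJ).
(a)–(e): forbidden (parity, ΔS, ΔL, ΔJ).
(b)–(c): forbidden (parity, ΔS, ΔL).
(b)–(d): forbidden (parity, ΔS).
(b)–(e): forbidden (ΔS).
(c)–(d): forbidden (parity).
(c)–(e): allowed.
(d)–(e): allowed.
Allowed pairs: 2 of 10.

2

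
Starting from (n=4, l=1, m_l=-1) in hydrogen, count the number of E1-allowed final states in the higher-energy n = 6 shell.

E1 requires Δl = ±1, so l_f ∈ {0, 2}; with 0 ≤ l_f ≤ n_f−1 = 5, the allowed l_f values are {0, 2}.
For l_f = 0: m_f ∈ {m_i−1, m_i, m_i+1} ∩ [−0, 0] = {0} → 1 state.
For l_f = 2: m_f ∈ {m_i−1, m_i, m_i+1} ∩ [−2, 2] = {-2, -1, 0} → 3 states.
Total: 4.

4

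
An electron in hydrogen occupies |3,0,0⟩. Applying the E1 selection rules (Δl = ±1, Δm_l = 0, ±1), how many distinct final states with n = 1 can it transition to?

E1 requires l_f ∈ {-1, 1}, but neither lies in [0, 0], so no final state is reachable.
Total: 0.

0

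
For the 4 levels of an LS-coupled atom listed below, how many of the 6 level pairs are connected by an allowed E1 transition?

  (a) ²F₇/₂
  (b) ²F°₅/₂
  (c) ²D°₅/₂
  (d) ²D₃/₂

4

(a)–(b): allowed.
(a)–(c): allowed.
(a)–(d): forbidden (parity, ΔJ).
(b)–(c): forbidden (parity).
(b)–(d): allowed.
(c)–(d): allowed.
Allowed pairs: 4 of 6.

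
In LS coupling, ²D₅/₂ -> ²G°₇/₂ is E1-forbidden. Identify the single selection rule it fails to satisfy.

the ΔL = 0, ±1 rule

Initial level: S=1/2, L=2, J=5/2, parity even. Final level: S=1/2, L=4, J=7/2, parity odd.
ΔJ = 0, ±1 (not J=0↔0): J: 5/2 → 7/2, ΔJ = +1 — ok.
ΔL = 0, ±1 (not L=0↔0): L: 2 → 4, ΔL = +2 — fails.
Parity must change: even → odd — ok.
ΔS = 0: S: 1/2 → 1/2 — ok.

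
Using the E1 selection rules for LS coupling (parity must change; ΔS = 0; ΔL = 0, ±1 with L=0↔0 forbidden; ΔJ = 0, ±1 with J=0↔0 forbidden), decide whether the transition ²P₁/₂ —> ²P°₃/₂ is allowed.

allowed

Parity must change: even → odd — satisfied.
ΔJ = 0, ±1 (not J=0↔0): J: 1/2 → 3/2, ΔJ = +1 — satisfied.
ΔS = 0: S: 1/2 → 1/2 — satisfied.
ΔL = 0, ±1 (not L=0↔0): L: 1 → 1, ΔL = +0 — satisfied.
All four E1 rules are satisfied.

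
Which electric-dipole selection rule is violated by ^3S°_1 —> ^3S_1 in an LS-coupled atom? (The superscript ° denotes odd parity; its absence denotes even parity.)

Parity must change: odd → even — satisfied.
ΔS = 0: S: 1 → 1 — satisfied.
ΔL = 0, ±1 (not L=0↔0): L: 0 → 0, ΔL = +0 — violated.
ΔJ = 0, ±1 (not J=0↔0): J: 1 → 1, ΔJ = +0 — satisfied.

the L=0 ↔ L=0 exclusion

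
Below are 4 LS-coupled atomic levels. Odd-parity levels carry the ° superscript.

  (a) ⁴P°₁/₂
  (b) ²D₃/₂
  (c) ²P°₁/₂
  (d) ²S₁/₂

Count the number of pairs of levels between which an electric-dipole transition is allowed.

(a)–(b): forbidden (ΔS).
(a)–(c): forbidden (parity, ΔS).
(a)–(d): forbidden (ΔS).
(b)–(c): allowed.
(b)–(d): forbidden (parity, ΔL).
(c)–(d): allowed.
Allowed pairs: 2 of 6.

2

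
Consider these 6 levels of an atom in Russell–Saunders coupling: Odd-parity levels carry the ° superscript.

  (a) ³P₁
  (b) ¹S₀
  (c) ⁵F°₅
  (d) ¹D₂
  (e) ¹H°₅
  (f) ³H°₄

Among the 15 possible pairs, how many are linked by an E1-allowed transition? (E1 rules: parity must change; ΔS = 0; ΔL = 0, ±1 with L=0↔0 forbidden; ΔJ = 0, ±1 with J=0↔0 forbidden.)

0

(a)–(b): forbidden (parity, ΔS).
(a)–(c): forbidden (ΔS, ΔL, ΔJ).
(a)–(d): forbidden (parity, ΔS).
(a)–(e): forbidden (ΔS, ΔL, ΔJ).
(a)–(f): forbidden (ΔL, ΔJ).
(b)–(c): forbidden (ΔS, ΔL, ΔJ).
(b)–(d): forbidden (parity, ΔL, ΔJ).
(b)–(e): forbidden (ΔL, ΔJ).
(b)–(f): forbidden (ΔS, ΔL, ΔJ).
(c)–(d): forbidden (ΔS, ΔJ).
(c)–(e): forbidden (parity, ΔS, ΔL).
(c)–(f): forbidden (parity, ΔS, ΔL).
(d)–(e): forbidden (ΔL, ΔJ).
(d)–(f): forbidden (ΔS, ΔL, ΔJ).
(e)–(f): forbidden (parity, ΔS).
Allowed pairs: 0 of 15.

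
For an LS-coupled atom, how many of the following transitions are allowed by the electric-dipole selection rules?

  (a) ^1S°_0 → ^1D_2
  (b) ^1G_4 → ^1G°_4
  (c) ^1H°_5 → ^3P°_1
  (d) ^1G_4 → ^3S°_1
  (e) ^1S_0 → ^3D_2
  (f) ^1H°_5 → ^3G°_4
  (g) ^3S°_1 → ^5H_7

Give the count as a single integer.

1

(a) forbidden (ΔL, ΔJ fail)
(b) allowed
(c) forbidden (parity, ΔS, ΔL, ΔJ fail)
(d) forbidden (ΔS, ΔL, ΔJ fail)
(e) forbidden (parity, ΔS, ΔL, ΔJ fail)
(f) forbidden (parity, ΔS fail)
(g) forbidden (ΔS, ΔL, ΔJ fail)
Total allowed: 1 of 7.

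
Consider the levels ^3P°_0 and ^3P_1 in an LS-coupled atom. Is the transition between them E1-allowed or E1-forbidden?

Initial level: S=1, L=1, J=0, parity odd. Final level: S=1, L=1, J=1, parity even.
Parity must change: odd → even — ok.
ΔS = 0: S: 1 → 1 — ok.
ΔL = 0, ±1 (not L=0↔0): L: 1 → 1, ΔL = +0 — ok.
ΔJ = 0, ±1 (not J=0↔0): J: 0 → 1, ΔJ = +1 — ok.
All four E1 rules are satisfied.

allowed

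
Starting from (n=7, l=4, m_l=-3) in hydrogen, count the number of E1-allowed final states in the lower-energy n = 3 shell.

E1 requires l_f ∈ {3, 5}, but neither lies in [0, 2], so no final state is reachable.
Total: 0.

0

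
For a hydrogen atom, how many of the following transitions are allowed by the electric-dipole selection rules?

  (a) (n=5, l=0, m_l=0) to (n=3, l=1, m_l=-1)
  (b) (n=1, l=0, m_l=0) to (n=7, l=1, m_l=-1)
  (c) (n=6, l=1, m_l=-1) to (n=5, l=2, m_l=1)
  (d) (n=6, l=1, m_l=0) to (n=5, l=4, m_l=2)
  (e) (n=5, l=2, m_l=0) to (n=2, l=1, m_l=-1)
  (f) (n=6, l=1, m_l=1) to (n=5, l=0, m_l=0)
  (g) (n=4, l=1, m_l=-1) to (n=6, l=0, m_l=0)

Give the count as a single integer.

(a) allowed
(b) allowed
(c) forbidden — Δm_l = +2 (E1 requires Δm_l = 0, ±1)
(d) forbidden — Δl = +3 (E1 requires Δl = ±1); Δm_l = +2 (E1 requires Δm_l = 0, ±1)
(e) allowed
(f) allowed
(g) allowed
Total allowed: 5 of 7.

5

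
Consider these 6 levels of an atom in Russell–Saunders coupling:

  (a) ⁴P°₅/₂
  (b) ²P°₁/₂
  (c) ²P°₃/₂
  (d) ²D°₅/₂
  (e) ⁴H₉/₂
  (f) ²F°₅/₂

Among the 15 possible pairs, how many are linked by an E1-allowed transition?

0

(a)–(b): forbidden (parity, ΔS, ΔJ).
(a)–(c): forbidden (parity, ΔS).
(a)–(d): forbidden (parity, ΔS).
(a)–(e): forbidden (ΔL, ΔJ).
(a)–(f): forbidden (parity, ΔS, ΔL).
(b)–(c): forbidden (parity).
(b)–(d): forbidden (parity, ΔJ).
(b)–(e): forbidden (ΔS, ΔL, ΔJ).
(b)–(f): forbidden (parity, ΔL, ΔJ).
(c)–(d): forbidden (parity).
(c)–(e): forbidden (ΔS, ΔL, ΔJ).
(c)–(f): forbidden (parity, ΔL).
(d)–(e): forbidden (ΔS, ΔL, ΔJ).
(d)–(f): forbidden (parity).
(e)–(f): forbidden (ΔS, ΔL, ΔJ).
Allowed pairs: 0 of 15.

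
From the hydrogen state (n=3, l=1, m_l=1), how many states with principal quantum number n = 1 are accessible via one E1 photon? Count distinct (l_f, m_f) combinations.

1

E1 requires Δl = ±1, so l_f ∈ {0, 2}; with 0 ≤ l_f ≤ n_f−1 = 0, the allowed l_f values are {0}.
For l_f = 0: m_f ∈ {m_i−1, m_i, m_i+1} ∩ [−0, 0] = {0} → 1 state.
Total: 1.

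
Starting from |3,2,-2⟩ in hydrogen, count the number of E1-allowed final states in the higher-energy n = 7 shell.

E1 requires Δl = ±1, so l_f ∈ {1, 3}; with 0 ≤ l_f ≤ n_f−1 = 6, the allowed l_f values are {1, 3}.
For l_f = 1: m_f ∈ {m_i−1, m_i, m_i+1} ∩ [−1, 1] = {-1} → 1 state.
For l_f = 3: m_f ∈ {m_i−1, m_i, m_i+1} ∩ [−3, 3] = {-3, -2, -1} → 3 states.
Total: 4.

4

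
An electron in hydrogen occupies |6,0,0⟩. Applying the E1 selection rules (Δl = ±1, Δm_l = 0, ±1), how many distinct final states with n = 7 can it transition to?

3

E1 requires Δl = ±1, so l_f ∈ {-1, 1}; with 0 ≤ l_f ≤ n_f−1 = 6, the allowed l_f values are {1}.
For l_f = 1: m_f ∈ {m_i−1, m_i, m_i+1} ∩ [−1, 1] = {-1, 0, 1} → 3 states.
Total: 3.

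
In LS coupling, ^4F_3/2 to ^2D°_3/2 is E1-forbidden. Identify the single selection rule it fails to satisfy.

the ΔS = 0 rule

Parity must change: even → odd — passes.
ΔS = 0: S: 3/2 → 1/2 — fails.
ΔL = 0, ±1 (not L=0↔0): L: 3 → 2, ΔL = -1 — passes.
ΔJ = 0, ±1 (not J=0↔0): J: 3/2 → 3/2, ΔJ = +0 — passes.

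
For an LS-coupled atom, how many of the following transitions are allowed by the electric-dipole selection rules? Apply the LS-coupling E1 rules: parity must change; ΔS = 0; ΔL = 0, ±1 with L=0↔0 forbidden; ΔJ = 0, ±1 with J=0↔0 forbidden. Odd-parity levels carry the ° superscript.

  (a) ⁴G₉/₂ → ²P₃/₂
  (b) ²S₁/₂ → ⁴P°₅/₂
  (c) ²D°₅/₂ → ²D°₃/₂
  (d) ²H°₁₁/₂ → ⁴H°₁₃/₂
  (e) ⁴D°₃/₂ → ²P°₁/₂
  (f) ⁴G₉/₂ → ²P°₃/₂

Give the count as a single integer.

0

(a) forbidden (parity, ΔS, ΔL, ΔJ fail)
(b) forbidden (ΔS, ΔJ fail)
(c) forbidden (parity fails)
(d) forbidden (parity, ΔS fail)
(e) forbidden (parity, ΔS fail)
(f) forbidden (ΔS, ΔL, ΔJ fail)
Total allowed: 0 of 6.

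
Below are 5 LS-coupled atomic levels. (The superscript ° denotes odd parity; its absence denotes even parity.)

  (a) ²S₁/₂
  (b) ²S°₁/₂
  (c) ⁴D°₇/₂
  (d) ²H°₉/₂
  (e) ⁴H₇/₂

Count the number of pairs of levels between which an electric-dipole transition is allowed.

(a)–(b): forbidden (ΔL).
(a)–(c): forbidden (ΔS, ΔL, ΔJ).
(a)–(d): forbidden (ΔL, ΔJ).
(a)–(e): forbidden (parity, ΔS, ΔL, ΔJ).
(b)–(c): forbidden (parity, ΔS, ΔL, ΔJ).
(b)–(d): forbidden (parity, ΔL, ΔJ).
(b)–(e): forbidden (ΔS, ΔL, ΔJ).
(c)–(d): forbidden (parity, ΔS, ΔL).
(c)–(e): forbidden (ΔL).
(d)–(e): forbidden (ΔS).
Allowed pairs: 0 of 10.

0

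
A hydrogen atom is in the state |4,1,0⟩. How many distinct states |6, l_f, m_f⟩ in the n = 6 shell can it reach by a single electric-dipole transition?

E1 requires Δl = ±1, so l_f ∈ {0, 2}; with 0 ≤ l_f ≤ n_f−1 = 5, the allowed l_f values are {0, 2}.
For l_f = 0: m_f ∈ {m_i−1, m_i, m_i+1} ∩ [−0, 0] = {0} → 1 state.
For l_f = 2: m_f ∈ {m_i−1, m_i, m_i+1} ∩ [−2, 2] = {-1, 0, 1} → 3 states.
Total: 4.

4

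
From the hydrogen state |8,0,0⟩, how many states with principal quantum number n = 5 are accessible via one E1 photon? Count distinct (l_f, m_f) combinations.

E1 requires Δl = ±1, so l_f ∈ {-1, 1}; with 0 ≤ l_f ≤ n_f−1 = 4, the allowed l_f values are {1}.
For l_f = 1: m_f ∈ {m_i−1, m_i, m_i+1} ∩ [−1, 1] = {-1, 0, 1} → 3 states.
Total: 3.

3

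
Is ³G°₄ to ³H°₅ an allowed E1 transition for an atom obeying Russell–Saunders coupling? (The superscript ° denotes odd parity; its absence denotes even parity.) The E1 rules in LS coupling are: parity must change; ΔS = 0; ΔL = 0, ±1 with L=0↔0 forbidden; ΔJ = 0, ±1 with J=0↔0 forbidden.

forbidden

Reading off the term symbols: S 1→1, L 4→5, J 4→5, parity odd→odd.
Parity must change: odd → odd — fails.
ΔS = 0: S: 1 → 1 — ok.
ΔL = 0, ±1 (not L=0↔0): L: 4 → 5, ΔL = +1 — ok.
ΔJ = 0, ±1 (not J=0↔0): J: 4 → 5, ΔJ = +1 — ok.
Rule(s) violated: parity.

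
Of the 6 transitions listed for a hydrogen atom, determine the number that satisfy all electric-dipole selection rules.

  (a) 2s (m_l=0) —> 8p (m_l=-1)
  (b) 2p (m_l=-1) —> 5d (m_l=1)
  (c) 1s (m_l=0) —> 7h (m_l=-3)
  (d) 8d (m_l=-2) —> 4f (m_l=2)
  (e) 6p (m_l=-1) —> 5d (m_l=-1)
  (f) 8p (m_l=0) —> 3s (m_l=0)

(a) allowed
(b) forbidden — Δm_l = +2 (E1 requires Δm_l = 0, ±1)
(c) forbidden — Δl = +5 (E1 requires Δl = ±1); Δm_l = -3 (E1 requires Δm_l = 0, ±1)
(d) forbidden — Δm_l = +4 (E1 requires Δm_l = 0, ±1)
(e) allowed
(f) allowed
Total allowed: 3 of 6.

3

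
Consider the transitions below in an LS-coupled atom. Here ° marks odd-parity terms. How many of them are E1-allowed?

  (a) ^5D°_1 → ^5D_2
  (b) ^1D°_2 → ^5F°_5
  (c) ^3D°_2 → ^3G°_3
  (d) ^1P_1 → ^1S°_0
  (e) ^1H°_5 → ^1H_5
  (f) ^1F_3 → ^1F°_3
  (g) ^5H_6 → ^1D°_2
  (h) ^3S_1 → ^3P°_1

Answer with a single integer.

5

(a) allowed
(b) forbidden (parity, ΔS, ΔJ fail)
(c) forbidden (parity, ΔL fail)
(d) allowed
(e) allowed
(f) allowed
(g) forbidden (ΔS, ΔL, ΔJ fail)
(h) allowed
Total allowed: 5 of 8.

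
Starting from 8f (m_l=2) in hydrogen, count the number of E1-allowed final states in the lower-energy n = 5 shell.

5

E1 requires Δl = ±1, so l_f ∈ {2, 4}; with 0 ≤ l_f ≤ n_f−1 = 4, the allowed l_f values are {2, 4}.
For l_f = 2: m_f ∈ {m_i−1, m_i, m_i+1} ∩ [−2, 2] = {1, 2} → 2 states.
For l_f = 4: m_f ∈ {m_i−1, m_i, m_i+1} ∩ [−4, 4] = {1, 2, 3} → 3 states.
Total: 5.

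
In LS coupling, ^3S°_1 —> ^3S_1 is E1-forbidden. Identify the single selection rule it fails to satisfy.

the L=0 ↔ L=0 exclusion

Reading off the term symbols: S 1→1, L 0→0, J 1→1, parity odd→even.
Parity must change: odd → even — passes.
ΔS = 0: S: 1 → 1 — passes.
ΔL = 0, ±1 (not L=0↔0): L: 0 → 0, ΔL = +0 — fails.
ΔJ = 0, ±1 (not J=0↔0): J: 1 → 1, ΔJ = +0 — passes.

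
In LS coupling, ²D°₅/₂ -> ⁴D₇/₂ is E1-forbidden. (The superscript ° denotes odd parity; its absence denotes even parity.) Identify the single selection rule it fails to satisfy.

the ΔS = 0 rule

Initial level: S=1/2, L=2, J=5/2, parity odd. Final level: S=3/2, L=2, J=7/2, parity even.
Parity must change: odd → even — passes.
ΔS = 0: S: 1/2 → 3/2 — fails.
ΔL = 0, ±1 (not L=0↔0): L: 2 → 2, ΔL = +0 — passes.
ΔJ = 0, ±1 (not J=0↔0): J: 5/2 → 7/2, ΔJ = +1 — passes.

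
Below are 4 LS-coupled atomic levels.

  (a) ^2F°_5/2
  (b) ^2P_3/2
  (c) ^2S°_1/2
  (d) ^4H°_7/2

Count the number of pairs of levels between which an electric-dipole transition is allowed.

1

(a)–(b): forbidden (ΔL).
(a)–(c): forbidden (parity, ΔL, ΔJ).
(a)–(d): forbidden (parity, ΔS, ΔL).
(b)–(c): allowed.
(b)–(d): forbidden (ΔS, ΔL, ΔJ).
(c)–(d): forbidden (parity, ΔS, ΔL, ΔJ).
Allowed pairs: 1 of 6.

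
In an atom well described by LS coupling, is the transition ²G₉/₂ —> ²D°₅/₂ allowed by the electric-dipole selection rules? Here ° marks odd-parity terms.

Parity must change: even → odd — passes.
ΔS = 0: S: 1/2 → 1/2 — passes.
ΔJ = 0, ±1 (not J=0↔0): J: 9/2 → 5/2, ΔJ = -2 — fails.
ΔL = 0, ±1 (not L=0↔0): L: 4 → 2, ΔL = -2 — fails.
Rule(s) violated: ΔL, ΔJ.

forbidden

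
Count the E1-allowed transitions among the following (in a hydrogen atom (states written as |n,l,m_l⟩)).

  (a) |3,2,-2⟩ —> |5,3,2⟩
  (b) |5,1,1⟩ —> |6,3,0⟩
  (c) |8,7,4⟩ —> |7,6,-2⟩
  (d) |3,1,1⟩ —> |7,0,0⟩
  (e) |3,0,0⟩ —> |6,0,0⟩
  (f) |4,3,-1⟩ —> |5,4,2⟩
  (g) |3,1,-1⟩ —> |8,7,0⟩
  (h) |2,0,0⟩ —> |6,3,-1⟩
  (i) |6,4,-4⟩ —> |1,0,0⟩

(a) forbidden — Δm_l = +4 (E1 requires Δm_l = 0, ±1)
(b) forbidden — Δl = +2 (E1 requires Δl = ±1)
(c) forbidden — Δm_l = -6 (E1 requires Δm_l = 0, ±1)
(d) allowed
(e) forbidden — Δl = +0 (E1 requires Δl = ±1)
(f) forbidden — Δm_l = +3 (E1 requires Δm_l = 0, ±1)
(g) forbidden — Δl = +6 (E1 requires Δl = ±1)
(h) forbidden — Δl = +3 (E1 requires Δl = ±1)
(i) forbidden — Δl = -4 (E1 requires Δl = ±1); Δm_l = +4 (E1 requires Δm_l = 0, ±1)
Total allowed: 1 of 9.

1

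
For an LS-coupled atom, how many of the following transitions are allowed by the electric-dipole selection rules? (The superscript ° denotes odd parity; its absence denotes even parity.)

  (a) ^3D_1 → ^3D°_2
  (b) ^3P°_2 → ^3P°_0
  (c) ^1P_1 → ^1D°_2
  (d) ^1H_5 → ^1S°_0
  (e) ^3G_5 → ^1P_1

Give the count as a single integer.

(a) allowed
(b) forbidden (parity, ΔJ fail)
(c) allowed
(d) forbidden (ΔL, ΔJ fail)
(e) forbidden (parity, ΔS, ΔL, ΔJ fail)
Total allowed: 2 of 5.

2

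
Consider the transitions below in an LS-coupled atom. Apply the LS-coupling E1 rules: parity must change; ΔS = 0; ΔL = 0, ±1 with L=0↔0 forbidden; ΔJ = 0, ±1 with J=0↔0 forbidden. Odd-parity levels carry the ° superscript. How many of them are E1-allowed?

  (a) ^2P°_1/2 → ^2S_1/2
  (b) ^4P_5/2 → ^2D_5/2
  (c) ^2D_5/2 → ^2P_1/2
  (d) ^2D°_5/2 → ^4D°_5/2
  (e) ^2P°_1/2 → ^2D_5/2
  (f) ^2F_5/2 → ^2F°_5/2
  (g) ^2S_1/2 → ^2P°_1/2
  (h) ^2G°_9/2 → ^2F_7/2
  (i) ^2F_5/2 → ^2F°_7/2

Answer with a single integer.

(a) allowed
(b) forbidden (parity, ΔS fail)
(c) forbidden (parity, ΔJ fail)
(d) forbidden (parity, ΔS fail)
(e) forbidden (ΔJ fails)
(f) allowed
(g) allowed
(h) allowed
(i) allowed
Total allowed: 5 of 9.

5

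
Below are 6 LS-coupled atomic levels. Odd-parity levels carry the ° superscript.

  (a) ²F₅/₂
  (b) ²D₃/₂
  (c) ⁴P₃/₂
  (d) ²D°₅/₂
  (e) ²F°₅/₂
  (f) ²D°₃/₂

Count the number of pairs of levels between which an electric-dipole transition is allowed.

6

(a)–(b): forbidden (parity).
(a)–(c): forbidden (parity, ΔS, ΔL).
(a)–(d): allowed.
(a)–(e): allowed.
(a)–(f): allowed.
(b)–(c): forbidden (parity, ΔS).
(b)–(d): allowed.
(b)–(e): allowed.
(b)–(f): allowed.
(c)–(d): forbidden (ΔS).
(c)–(e): forbidden (ΔS, ΔL).
(c)–(f): forbidden (ΔS).
(d)–(e): forbidden (parity).
(d)–(f): forbidden (parity).
(e)–(f): forbidden (parity).
Allowed pairs: 6 of 15.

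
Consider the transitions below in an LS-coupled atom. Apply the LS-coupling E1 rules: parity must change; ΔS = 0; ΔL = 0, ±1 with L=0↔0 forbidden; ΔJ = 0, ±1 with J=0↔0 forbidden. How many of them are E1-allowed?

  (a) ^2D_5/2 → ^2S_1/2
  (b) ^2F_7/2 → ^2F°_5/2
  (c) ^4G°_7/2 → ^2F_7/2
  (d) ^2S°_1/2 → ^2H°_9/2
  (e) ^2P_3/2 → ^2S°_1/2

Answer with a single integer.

2

(a) forbidden (parity, ΔL, ΔJ fail)
(b) allowed
(c) forbidden (ΔS fails)
(d) forbidden (parity, ΔL, ΔJ fail)
(e) allowed
Total allowed: 2 of 5.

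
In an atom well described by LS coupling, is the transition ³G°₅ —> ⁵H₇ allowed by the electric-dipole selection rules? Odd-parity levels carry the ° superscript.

ΔS = 0: S: 1 → 2 — fails.
ΔJ = 0, ±1 (not J=0↔0): J: 5 → 7, ΔJ = +2 — fails.
ΔL = 0, ±1 (not L=0↔0): L: 4 → 5, ΔL = +1 — ok.
Parity must change: odd → even — ok.
Rule(s) violated: ΔS, ΔJ.

forbidden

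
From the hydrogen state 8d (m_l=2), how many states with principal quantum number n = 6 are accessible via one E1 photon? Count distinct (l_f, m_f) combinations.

4

E1 requires Δl = ±1, so l_f ∈ {1, 3}; with 0 ≤ l_f ≤ n_f−1 = 5, the allowed l_f values are {1, 3}.
For l_f = 1: m_f ∈ {m_i−1, m_i, m_i+1} ∩ [−1, 1] = {1} → 1 state.
For l_f = 3: m_f ∈ {m_i−1, m_i, m_i+1} ∩ [−3, 3] = {1, 2, 3} → 3 states.
Total: 4.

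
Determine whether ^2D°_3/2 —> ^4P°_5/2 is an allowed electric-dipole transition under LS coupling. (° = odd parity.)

forbidden

ΔS = 0: S: 1/2 → 3/2 — fails.
ΔJ = 0, ±1 (not J=0↔0): J: 3/2 → 5/2, ΔJ = +1 — passes.
Parity must change: odd → odd — fails.
ΔL = 0, ±1 (not L=0↔0): L: 2 → 1, ΔL = -1 — passes.
Rule(s) violated: parity, ΔS.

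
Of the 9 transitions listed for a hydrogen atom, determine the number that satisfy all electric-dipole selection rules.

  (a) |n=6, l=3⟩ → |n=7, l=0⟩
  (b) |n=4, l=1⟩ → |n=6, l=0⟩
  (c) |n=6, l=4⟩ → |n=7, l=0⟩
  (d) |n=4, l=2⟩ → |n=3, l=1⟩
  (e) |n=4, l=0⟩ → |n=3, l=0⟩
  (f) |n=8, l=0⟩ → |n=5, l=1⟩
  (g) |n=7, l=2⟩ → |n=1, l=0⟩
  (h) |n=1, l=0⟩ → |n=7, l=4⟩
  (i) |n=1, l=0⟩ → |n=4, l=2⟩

(a) forbidden — Δl = -3 (E1 requires Δl = ±1)
(b) allowed
(c) forbidden — Δl = -4 (E1 requires Δl = ±1)
(d) allowed
(e) forbidden — Δl = +0 (E1 requires Δl = ±1)
(f) allowed
(g) forbidden — Δl = -2 (E1 requires Δl = ±1)
(h) forbidden — Δl = +4 (E1 requires Δl = ±1)
(i) forbidden — Δl = +2 (E1 requires Δl = ±1)
Total allowed: 3 of 9.

3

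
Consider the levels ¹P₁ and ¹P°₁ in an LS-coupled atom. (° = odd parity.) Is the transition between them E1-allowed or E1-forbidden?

allowed

Reading off the term symbols: S 0→0, L 1→1, J 1→1, parity even→odd.
ΔJ = 0, ±1 (not J=0↔0): J: 1 → 1, ΔJ = +0 — ✓.
ΔS = 0: S: 0 → 0 — ✓.
ΔL = 0, ±1 (not L=0↔0): L: 1 → 1, ΔL = +0 — ✓.
Parity must change: even → odd — ✓.
All four E1 rules are satisfied.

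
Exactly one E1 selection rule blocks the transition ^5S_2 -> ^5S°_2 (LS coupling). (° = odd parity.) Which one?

Reading off the term symbols: S 2→2, L 0→0, J 2→2, parity even→odd.
ΔL = 0, ±1 (not L=0↔0): L: 0 → 0, ΔL = +0 — fails.
Parity must change: even → odd — ok.
ΔS = 0: S: 2 → 2 — ok.
ΔJ = 0, ±1 (not J=0↔0): J: 2 → 2, ΔJ = +0 — ok.

the L=0 ↔ L=0 exclusion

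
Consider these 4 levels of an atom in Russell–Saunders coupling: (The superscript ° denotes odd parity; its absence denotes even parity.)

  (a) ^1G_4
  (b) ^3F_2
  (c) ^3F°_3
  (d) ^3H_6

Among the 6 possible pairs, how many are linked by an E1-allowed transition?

(a)–(b): forbidden (parity, ΔS, ΔJ).
(a)–(c): forbidden (ΔS).
(a)–(d): forbidden (parity, ΔS, ΔJ).
(b)–(c): allowed.
(b)–(d): forbidden (parity, ΔL, ΔJ).
(c)–(d): forbidden (ΔL, ΔJ).
Allowed pairs: 1 of 6.

1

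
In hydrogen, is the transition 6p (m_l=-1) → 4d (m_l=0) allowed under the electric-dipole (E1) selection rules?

allowed

l: 1 → 2 (Δl = +1). Δl = ±1 passes.
Δm_l = 0 − (-1) = +1. E1 requires Δm_l = 0, ±1: passes.
All E1 selection rules are satisfied.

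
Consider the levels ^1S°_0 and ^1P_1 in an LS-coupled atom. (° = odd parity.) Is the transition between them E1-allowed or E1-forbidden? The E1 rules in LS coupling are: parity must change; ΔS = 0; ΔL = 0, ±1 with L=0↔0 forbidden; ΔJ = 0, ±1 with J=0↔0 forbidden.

Parity must change: odd → even — ok.
ΔS = 0: S: 0 → 0 — ok.
ΔL = 0, ±1 (not L=0↔0): L: 0 → 1, ΔL = +1 — ok.
ΔJ = 0, ±1 (not J=0↔0): J: 0 → 1, ΔJ = +1 — ok.
All four E1 rules are satisfied.

allowed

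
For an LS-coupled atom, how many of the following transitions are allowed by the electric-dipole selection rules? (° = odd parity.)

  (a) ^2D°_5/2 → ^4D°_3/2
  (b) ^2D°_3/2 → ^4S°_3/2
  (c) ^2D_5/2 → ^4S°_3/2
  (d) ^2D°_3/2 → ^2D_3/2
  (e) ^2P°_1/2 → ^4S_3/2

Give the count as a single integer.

1

(a) forbidden (parity, ΔS fail)
(b) forbidden (parity, ΔS, ΔL fail)
(c) forbidden (ΔS, ΔL fail)
(d) allowed
(e) forbidden (ΔS fails)
Total allowed: 1 of 5.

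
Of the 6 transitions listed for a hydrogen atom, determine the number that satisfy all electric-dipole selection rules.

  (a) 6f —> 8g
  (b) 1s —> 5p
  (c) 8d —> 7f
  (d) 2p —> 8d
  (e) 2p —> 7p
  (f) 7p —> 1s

5

(a) allowed
(b) allowed
(c) allowed
(d) allowed
(e) forbidden — Δl = +0 (E1 requires Δl = ±1)
(f) allowed
Total allowed: 5 of 6.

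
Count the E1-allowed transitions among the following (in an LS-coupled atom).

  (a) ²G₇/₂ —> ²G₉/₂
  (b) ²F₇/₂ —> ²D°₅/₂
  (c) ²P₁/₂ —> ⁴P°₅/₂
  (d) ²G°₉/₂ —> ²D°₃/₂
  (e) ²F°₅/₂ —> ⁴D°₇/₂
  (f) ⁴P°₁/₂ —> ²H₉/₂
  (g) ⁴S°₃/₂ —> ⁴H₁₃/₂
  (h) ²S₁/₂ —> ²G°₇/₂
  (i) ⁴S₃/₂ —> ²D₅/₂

(a) forbidden (parity fails)
(b) allowed
(c) forbidden (ΔS, ΔJ fail)
(d) forbidden (parity, ΔL, ΔJ fail)
(e) forbidden (parity, ΔS fail)
(f) forbidden (ΔS, ΔL, ΔJ fail)
(g) forbidden (ΔL, ΔJ fail)
(h) forbidden (ΔL, ΔJ fail)
(i) forbidden (parity, ΔS, ΔL fail)
Total allowed: 1 of 9.

1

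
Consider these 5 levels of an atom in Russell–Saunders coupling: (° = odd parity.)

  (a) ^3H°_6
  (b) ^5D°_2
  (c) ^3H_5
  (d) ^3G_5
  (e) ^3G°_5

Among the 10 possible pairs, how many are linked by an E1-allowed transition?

(a)–(b): forbidden (parity, ΔS, ΔL, ΔJ).
(a)–(c): allowed.
(a)–(d): allowed.
(a)–(e): forbidden (parity).
(b)–(c): forbidden (ΔS, ΔL, ΔJ).
(b)–(d): forbidden (ΔS, ΔL, ΔJ).
(b)–(e): forbidden (parity, ΔS, ΔL, ΔJ).
(c)–(d): forbidden (parity).
(c)–(e): allowed.
(d)–(e): allowed.
Allowed pairs: 4 of 10.

4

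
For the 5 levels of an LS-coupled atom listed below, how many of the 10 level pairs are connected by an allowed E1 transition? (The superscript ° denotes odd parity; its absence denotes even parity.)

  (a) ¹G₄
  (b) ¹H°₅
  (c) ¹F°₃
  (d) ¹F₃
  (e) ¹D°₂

4

(a)–(b): allowed.
(a)–(c): allowed.
(a)–(d): forbidden (parity).
(a)–(e): forbidden (ΔL, ΔJ).
(b)–(c): forbidden (parity, ΔL, ΔJ).
(b)–(d): forbidden (ΔL, ΔJ).
(b)–(e): forbidden (parity, ΔL, ΔJ).
(c)–(d): allowed.
(c)–(e): forbidden (parity).
(d)–(e): allowed.
Allowed pairs: 4 of 10.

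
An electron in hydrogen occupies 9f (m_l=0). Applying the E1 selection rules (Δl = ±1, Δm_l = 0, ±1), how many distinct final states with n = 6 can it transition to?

6

E1 requires Δl = ±1, so l_f ∈ {2, 4}; with 0 ≤ l_f ≤ n_f−1 = 5, the allowed l_f values are {2, 4}.
For l_f = 2: m_f ∈ {m_i−1, m_i, m_i+1} ∩ [−2, 2] = {-1, 0, 1} → 3 states.
For l_f = 4: m_f ∈ {m_i−1, m_i, m_i+1} ∩ [−4, 4] = {-1, 0, 1} → 3 states.
Total: 6.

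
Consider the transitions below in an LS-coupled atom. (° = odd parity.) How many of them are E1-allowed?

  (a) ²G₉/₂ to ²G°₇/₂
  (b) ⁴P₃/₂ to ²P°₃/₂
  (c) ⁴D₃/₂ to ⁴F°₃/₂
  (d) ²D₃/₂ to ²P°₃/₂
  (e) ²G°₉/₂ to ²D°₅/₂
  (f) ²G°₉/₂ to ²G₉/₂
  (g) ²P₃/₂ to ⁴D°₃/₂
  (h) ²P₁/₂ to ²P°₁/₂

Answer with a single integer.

5

(a) allowed
(b) forbidden (ΔS fails)
(c) allowed
(d) allowed
(e) forbidden (parity, ΔL, ΔJ fail)
(f) allowed
(g) forbidden (ΔS fails)
(h) allowed
Total allowed: 5 of 8.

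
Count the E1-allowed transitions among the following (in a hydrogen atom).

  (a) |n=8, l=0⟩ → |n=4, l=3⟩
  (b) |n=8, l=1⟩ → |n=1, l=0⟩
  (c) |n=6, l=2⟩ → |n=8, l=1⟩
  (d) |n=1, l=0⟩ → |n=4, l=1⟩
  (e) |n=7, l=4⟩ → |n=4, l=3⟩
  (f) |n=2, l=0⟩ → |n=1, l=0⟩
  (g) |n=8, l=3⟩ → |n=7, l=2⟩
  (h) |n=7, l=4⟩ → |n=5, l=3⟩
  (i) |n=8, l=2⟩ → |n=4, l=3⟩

(a) forbidden — Δl = +3 (E1 requires Δl = ±1)
(b) allowed
(c) allowed
(d) allowed
(e) allowed
(f) forbidden — Δl = +0 (E1 requires Δl = ±1)
(g) allowed
(h) allowed
(i) allowed
Total allowed: 7 of 9.

7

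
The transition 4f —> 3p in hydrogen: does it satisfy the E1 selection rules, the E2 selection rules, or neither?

Δl = 1 − 3 = -2; l_i + l_f = 4.
E1 (Δl = ±1): not satisfied.
E2 (Δl = 0,±2, l_i+l_f ≥ 2): satisfied.

E2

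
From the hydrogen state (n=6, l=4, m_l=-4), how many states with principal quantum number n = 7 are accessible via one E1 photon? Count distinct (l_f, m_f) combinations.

E1 requires Δl = ±1, so l_f ∈ {3, 5}; with 0 ≤ l_f ≤ n_f−1 = 6, the allowed l_f values are {3, 5}.
For l_f = 3: m_f ∈ {m_i−1, m_i, m_i+1} ∩ [−3, 3] = {-3} → 1 state.
For l_f = 5: m_f ∈ {m_i−1, m_i, m_i+1} ∩ [−5, 5] = {-5, -4, -3} → 3 states.
Total: 4.

4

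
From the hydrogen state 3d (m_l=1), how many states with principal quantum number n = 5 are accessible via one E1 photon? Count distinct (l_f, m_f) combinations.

5

E1 requires Δl = ±1, so l_f ∈ {1, 3}; with 0 ≤ l_f ≤ n_f−1 = 4, the allowed l_f values are {1, 3}.
For l_f = 1: m_f ∈ {m_i−1, m_i, m_i+1} ∩ [−1, 1] = {0, 1} → 2 states.
For l_f = 3: m_f ∈ {m_i−1, m_i, m_i+1} ∩ [−3, 3] = {0, 1, 2} → 3 states.
Total: 5.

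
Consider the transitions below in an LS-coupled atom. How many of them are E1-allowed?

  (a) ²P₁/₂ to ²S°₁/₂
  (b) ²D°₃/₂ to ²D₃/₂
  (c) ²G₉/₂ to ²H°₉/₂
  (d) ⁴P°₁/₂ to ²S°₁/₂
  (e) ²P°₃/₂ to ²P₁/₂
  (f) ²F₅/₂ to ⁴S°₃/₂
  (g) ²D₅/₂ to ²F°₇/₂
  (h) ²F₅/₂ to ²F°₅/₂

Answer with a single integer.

(a) allowed
(b) allowed
(c) allowed
(d) forbidden (parity, ΔS fail)
(e) allowed
(f) forbidden (ΔS, ΔL fail)
(g) allowed
(h) allowed
Total allowed: 6 of 8.

6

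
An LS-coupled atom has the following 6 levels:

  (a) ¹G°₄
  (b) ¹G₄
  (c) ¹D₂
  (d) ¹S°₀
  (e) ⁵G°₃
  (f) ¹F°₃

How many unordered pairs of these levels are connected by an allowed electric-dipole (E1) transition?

(a)–(b): allowed.
(a)–(c): forbidden (ΔL, ΔJ).
(a)–(d): forbidden (parity, ΔL, ΔJ).
(a)–(e): forbidden (parity, ΔS).
(a)–(f): forbidden (parity).
(b)–(c): forbidden (parity, ΔL, ΔJ).
(b)–(d): forbidden (ΔL, ΔJ).
(b)–(e): forbidden (ΔS).
(b)–(f): allowed.
(c)–(d): forbidden (ΔL, ΔJ).
(c)–(e): forbidden (ΔS, ΔL).
(c)–(f): allowed.
(d)–(e): forbidden (parity, ΔS, ΔL, ΔJ).
(d)–(f): forbidden (parity, ΔL, ΔJ).
(e)–(f): forbidden (parity, ΔS).
Allowed pairs: 3 of 15.

3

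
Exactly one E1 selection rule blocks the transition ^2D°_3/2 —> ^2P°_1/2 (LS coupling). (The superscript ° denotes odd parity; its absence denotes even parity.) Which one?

parity

ΔS = 0: S: 1/2 → 1/2 — satisfied.
ΔJ = 0, ±1 (not J=0↔0): J: 3/2 → 1/2, ΔJ = -1 — satisfied.
ΔL = 0, ±1 (not L=0↔0): L: 2 → 1, ΔL = -1 — satisfied.
Parity must change: odd → odd — violated.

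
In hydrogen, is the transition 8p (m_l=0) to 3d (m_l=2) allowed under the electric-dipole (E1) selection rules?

Δl = 2 − 1 = +1; the E1 rule Δl = ±1 is satisfied.
m_l: 0 → 2 (Δm_l = +2). |Δm_l| ≤ 1 violated.
The transition is electric-dipole forbidden.

forbidden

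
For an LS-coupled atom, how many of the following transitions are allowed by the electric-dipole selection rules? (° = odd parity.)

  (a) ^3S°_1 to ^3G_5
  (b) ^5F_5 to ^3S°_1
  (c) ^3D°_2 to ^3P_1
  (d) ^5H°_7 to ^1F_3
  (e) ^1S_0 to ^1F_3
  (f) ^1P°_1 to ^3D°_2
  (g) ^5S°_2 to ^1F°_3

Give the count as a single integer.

(a) forbidden (ΔL, ΔJ fail)
(b) forbidden (ΔS, ΔL, ΔJ fail)
(c) allowed
(d) forbidden (ΔS, ΔL, ΔJ fail)
(e) forbidden (parity, ΔL, ΔJ fail)
(f) forbidden (parity, ΔS fail)
(g) forbidden (parity, ΔS, ΔL fail)
Total allowed: 1 of 7.

1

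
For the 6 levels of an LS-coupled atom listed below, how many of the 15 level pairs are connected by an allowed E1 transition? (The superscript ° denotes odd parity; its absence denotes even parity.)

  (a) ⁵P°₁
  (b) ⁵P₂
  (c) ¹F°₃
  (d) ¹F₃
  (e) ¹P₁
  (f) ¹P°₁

3

(a)–(b): allowed.
(a)–(c): forbidden (parity, ΔS, ΔL, ΔJ).
(a)–(d): forbidden (ΔS, ΔL, ΔJ).
(a)–(e): forbidden (ΔS).
(a)–(f): forbidden (parity, ΔS).
(b)–(c): forbidden (ΔS, ΔL).
(b)–(d): forbidden (parity, ΔS, ΔL).
(b)–(e): forbidden (parity, ΔS).
(b)–(f): forbidden (ΔS).
(c)–(d): allowed.
(c)–(e): forbidden (ΔL, ΔJ).
(c)–(f): forbidden (parity, ΔL, ΔJ).
(d)–(e): forbidden (parity, ΔL, ΔJ).
(d)–(f): forbidden (ΔL, ΔJ).
(e)–(f): allowed.
Allowed pairs: 3 of 15.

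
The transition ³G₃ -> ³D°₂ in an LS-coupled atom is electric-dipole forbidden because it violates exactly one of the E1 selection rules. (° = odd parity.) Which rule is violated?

the ΔL = 0, ±1 rule

Reading off the term symbols: S 1→1, L 4→2, J 3→2, parity even→odd.
ΔJ = 0, ±1 (not J=0↔0): J: 3 → 2, ΔJ = -1 — ✓.
Parity must change: even → odd — ✓.
ΔL = 0, ±1 (not L=0↔0): L: 4 → 2, ΔL = -2 — ✗.
ΔS = 0: S: 1 → 1 — ✓.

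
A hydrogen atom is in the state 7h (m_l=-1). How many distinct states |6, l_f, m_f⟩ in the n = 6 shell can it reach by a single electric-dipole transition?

3

E1 requires Δl = ±1, so l_f ∈ {4, 6}; with 0 ≤ l_f ≤ n_f−1 = 5, the allowed l_f values are {4}.
For l_f = 4: m_f ∈ {m_i−1, m_i, m_i+1} ∩ [−4, 4] = {-2, -1, 0} → 3 states.
Total: 3.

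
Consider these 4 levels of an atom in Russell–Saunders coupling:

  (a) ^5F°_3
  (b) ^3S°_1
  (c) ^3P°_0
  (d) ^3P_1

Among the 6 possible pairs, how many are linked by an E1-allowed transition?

2

(a)–(b): forbidden (parity, ΔS, ΔL, ΔJ).
(a)–(c): forbidden (parity, ΔS, ΔL, ΔJ).
(a)–(d): forbidden (ΔS, ΔL, ΔJ).
(b)–(c): forbidden (parity).
(b)–(d): allowed.
(c)–(d): allowed.
Allowed pairs: 2 of 6.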